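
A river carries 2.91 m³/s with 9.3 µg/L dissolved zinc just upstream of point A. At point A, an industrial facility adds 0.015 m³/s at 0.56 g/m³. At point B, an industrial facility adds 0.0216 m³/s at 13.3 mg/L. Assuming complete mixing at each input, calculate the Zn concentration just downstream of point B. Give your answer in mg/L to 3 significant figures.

9.3 µg/L = 0.0093 mg/L.
After input A: C = (2.91·0.0093 + 0.015·0.56) / 2.925 = 0.01212 mg/L.
After input B: C = (2.925·0.01212 + 0.0216·13.3) / 2.947 = 0.1095 mg/L.

0.110 mg/L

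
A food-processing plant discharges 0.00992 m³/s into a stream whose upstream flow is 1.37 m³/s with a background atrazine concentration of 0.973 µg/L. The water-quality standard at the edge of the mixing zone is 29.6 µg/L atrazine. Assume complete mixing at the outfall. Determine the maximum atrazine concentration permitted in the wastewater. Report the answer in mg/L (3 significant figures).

3.98 mg/L

0.973 µg/L = 0.000973 mg/L.
29.6 µg/L = 0.0296 mg/L.
Mass balance: 0.0296·1.38 = 0.00992·Cₑ + 1.37·0.000973.
Cₑ = (0.04085 − 0.001333) / 0.00992 = 3.983 mg/L.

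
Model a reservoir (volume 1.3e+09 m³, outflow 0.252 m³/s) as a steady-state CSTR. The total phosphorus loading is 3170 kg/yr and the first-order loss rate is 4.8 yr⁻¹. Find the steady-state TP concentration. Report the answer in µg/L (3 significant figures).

0.507 µg/L

Outflow Q = 0.252 m³/s × 3.156e+07 s/yr = 7.953e+06 m³/yr.
Steady-state CSTR mass balance: W = Q·C + k·V·C, so C = W/(Q + kV).
Q + kV = 7.953e+06 + 4.8·1.3e+09 = 6.248e+09 m³/yr.
C = 3170/6.248e+09 = 5.074e-07 kg/m³ = 0.0005074 mg/L = 0.5074 µg/L.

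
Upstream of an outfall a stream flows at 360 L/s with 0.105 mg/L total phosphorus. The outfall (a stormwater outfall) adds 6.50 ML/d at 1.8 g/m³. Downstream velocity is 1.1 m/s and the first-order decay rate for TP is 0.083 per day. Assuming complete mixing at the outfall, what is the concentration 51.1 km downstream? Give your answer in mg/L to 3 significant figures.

6.50 ML/d = 0.07523 m³/s.
360 L/s = 0.36 m³/s.
After complete mixing, C₀ = (0.07523·1.8 + 0.36·0.105) / 0.4352 = 0.398 mg/L.
Travel time t = 5.11e+04 m / 1.1 m/s = 4.645e+04 s = 0.5377 d.
C = 0.398·exp(−0.083·0.5377) = 0.398·0.9564 = 0.3806 mg/L.

0.381 mg/L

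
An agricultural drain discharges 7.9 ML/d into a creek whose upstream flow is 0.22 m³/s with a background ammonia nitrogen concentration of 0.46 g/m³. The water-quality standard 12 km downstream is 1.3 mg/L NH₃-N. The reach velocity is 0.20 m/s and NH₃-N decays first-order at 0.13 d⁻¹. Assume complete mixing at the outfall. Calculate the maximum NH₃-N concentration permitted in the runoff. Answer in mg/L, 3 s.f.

7.9 ML/d = 0.09144 m³/s.
Travel time to the compliance point: t = 1.2e+04/0.20 = 6e+04 s = 0.6944 d; decay factor exp(−0.13·0.6944) = 0.9137.
So the concentration just after mixing may be at most 1.3/0.9137 = 1.423 mg/L.
Mass balance: 1.423·0.3114 = 0.09144·Cₑ + 0.22·0.46.
Cₑ = (0.4431 − 0.1012) / 0.09144 = 3.739 mg/L.

3.74 mg/L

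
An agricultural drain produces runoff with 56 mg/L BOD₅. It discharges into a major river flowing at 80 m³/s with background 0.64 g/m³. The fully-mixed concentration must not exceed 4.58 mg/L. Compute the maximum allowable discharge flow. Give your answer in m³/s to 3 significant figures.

Mass balance at complete mixing: C_std·(Q_w + Q_r) = Q_w·C_e + Q_r·C_b.
Rearranging, Q_w = Q_r·(C_std − C_b)/(C_e − C_std) = 80·(4.58 − 0.64) / (56 − 4.58) = 6.13 m³/s.

6.13 m³/s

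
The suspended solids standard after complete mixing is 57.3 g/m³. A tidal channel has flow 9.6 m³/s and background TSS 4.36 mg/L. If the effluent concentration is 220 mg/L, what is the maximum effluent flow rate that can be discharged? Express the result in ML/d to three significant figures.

270 ML/d

Mass balance at complete mixing: C_std·(Q_w + Q_r) = Q_w·C_e + Q_r·C_b.
Rearranging, Q_w = Q_r·(C_std − C_b)/(C_e − C_std) = 9.6·(57.3 − 4.36) / (220 − 57.3) = 3.124 m³/s.
= 269.9 ML/d.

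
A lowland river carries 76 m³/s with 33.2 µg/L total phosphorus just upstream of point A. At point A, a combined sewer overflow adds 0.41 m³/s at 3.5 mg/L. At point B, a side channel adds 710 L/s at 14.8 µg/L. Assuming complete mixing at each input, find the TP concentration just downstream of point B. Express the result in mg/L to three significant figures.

0.0515 mg/L

33.2 µg/L = 0.0332 mg/L.
After input A: C = (76·0.0332 + 0.41·3.5) / 76.41 = 0.0518 mg/L.
710 L/s = 0.71 m³/s.
14.8 µg/L = 0.0148 mg/L.
After input B: C = (76.41·0.0518 + 0.71·0.0148) / 77.12 = 0.05146 mg/L.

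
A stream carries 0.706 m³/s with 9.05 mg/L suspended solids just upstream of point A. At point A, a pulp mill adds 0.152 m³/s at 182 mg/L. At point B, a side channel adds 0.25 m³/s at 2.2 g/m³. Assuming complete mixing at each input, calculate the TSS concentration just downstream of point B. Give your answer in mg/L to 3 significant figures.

After input A: C = (0.706·9.05 + 0.152·182) / 0.858 = 39.69 mg/L.
After input B: C = (0.858·39.69 + 0.25·2.2) / 1.108 = 31.23 mg/L.

31.2 mg/L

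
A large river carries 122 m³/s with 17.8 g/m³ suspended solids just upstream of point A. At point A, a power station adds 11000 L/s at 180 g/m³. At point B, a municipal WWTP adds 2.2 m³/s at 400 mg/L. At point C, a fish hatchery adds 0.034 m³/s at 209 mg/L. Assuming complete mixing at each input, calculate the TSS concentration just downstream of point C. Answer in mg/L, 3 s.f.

11000 L/s = 11 m³/s.
After input A: C = (122·17.8 + 11·180) / 133 = 31.22 mg/L.
After input B: C = (133·31.22 + 2.2·400) / 135.2 = 37.22 mg/L.
After input C: C = (135.2·37.22 + 0.034·209) / 135.2 = 37.26 mg/L.

37.3 mg/L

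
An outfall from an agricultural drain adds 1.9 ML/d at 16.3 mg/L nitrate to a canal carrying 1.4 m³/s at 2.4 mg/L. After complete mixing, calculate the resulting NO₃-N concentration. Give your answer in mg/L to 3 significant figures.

1.9 ML/d = 0.02199 m³/s.
Flow-weighted mixing gives C = (0.02199·16.3 + 1.4·2.4) / (0.02199 + 1.4) = 3.718/1.422 = 2.615 mg/L.

2.61 mg/L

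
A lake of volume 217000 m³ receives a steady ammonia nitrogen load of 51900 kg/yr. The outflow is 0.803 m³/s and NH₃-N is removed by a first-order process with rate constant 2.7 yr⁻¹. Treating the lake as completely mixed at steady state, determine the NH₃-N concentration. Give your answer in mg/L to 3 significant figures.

2.00 mg/L

Outflow Q = 0.803 m³/s × 3.156e+07 s/yr = 2.534e+07 m³/yr.
Steady-state CSTR mass balance: W = Q·C + k·V·C, so C = W/(Q + kV).
Q + kV = 2.534e+07 + 2.7·217000 = 2.593e+07 m³/yr.
C = 51900/2.593e+07 = 0.002002 kg/m³ = 2.002 mg/L.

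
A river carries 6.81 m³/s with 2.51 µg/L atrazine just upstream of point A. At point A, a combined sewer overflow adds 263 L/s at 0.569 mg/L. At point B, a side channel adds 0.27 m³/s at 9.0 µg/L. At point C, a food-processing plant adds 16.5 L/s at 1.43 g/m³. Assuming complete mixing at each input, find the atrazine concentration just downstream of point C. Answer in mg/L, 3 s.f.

0.0262 mg/L

2.51 µg/L = 0.00251 mg/L.
263 L/s = 0.263 m³/s.
After input A: C = (6.81·0.00251 + 0.263·0.569) / 7.073 = 0.02357 mg/L.
9.0 µg/L = 0.009 mg/L.
After input B: C = (7.073·0.02357 + 0.27·0.009) / 7.343 = 0.02304 mg/L.
16.5 L/s = 0.0165 m³/s.
After input C: C = (7.343·0.02304 + 0.0165·1.43) / 7.359 = 0.02619 mg/L.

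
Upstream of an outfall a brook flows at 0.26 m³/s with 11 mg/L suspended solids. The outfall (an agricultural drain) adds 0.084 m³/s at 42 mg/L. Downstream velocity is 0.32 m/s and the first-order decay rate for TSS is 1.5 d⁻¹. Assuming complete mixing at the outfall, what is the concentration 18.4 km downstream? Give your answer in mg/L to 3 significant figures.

After complete mixing, C₀ = (0.084·42 + 0.26·11) / 0.344 = 18.57 mg/L.
Travel time t = 1.84e+04 m / 0.32 m/s = 5.75e+04 s = 0.6655 d.
C = 18.57·exp(−1.5·0.6655) = 18.57·0.3685 = 6.843 mg/L.

6.84 mg/L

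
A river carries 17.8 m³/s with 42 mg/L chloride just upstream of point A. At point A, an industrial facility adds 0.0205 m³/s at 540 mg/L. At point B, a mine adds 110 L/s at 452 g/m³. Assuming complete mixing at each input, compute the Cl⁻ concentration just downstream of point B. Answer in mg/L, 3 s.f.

45.1 mg/L

After input A: C = (17.8·42 + 0.0205·540) / 17.82 = 42.57 mg/L.
110 L/s = 0.11 m³/s.
After input B: C = (17.82·42.57 + 0.11·452) / 17.93 = 45.08 mg/L.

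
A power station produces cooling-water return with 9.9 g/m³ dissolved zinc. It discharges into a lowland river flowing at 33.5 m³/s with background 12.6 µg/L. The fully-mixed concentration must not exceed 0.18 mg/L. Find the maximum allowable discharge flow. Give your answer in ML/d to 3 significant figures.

12.6 µg/L = 0.0126 mg/L.
Mass balance at complete mixing: C_std·(Q_w + Q_r) = Q_w·C_e + Q_r·C_b.
Rearranging, Q_w = Q_r·(C_std − C_b)/(C_e − C_std) = 33.5·(0.18 − 0.0126) / (9.9 − 0.18) = 0.5769 m³/s.
= 49.85 ML/d.

49.8 ML/d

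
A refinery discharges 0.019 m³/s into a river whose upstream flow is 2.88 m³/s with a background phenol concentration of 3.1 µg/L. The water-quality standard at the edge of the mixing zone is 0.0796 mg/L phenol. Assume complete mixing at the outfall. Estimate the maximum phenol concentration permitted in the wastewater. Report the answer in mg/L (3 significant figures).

3.1 µg/L = 0.0031 mg/L.
Mass balance: 0.0796·2.899 = 0.019·Cₑ + 2.88·0.0031.
Cₑ = (0.2308 − 0.008928) / 0.019 = 11.68 mg/L.

11.7 mg/L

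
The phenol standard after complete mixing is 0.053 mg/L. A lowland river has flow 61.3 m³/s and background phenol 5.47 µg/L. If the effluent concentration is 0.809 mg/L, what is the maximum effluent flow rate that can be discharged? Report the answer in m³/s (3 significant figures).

5.47 µg/L = 0.00547 mg/L.
Mass balance at complete mixing: C_std·(Q_w + Q_r) = Q_w·C_e + Q_r·C_b.
Rearranging, Q_w = Q_r·(C_std − C_b)/(C_e − C_std) = 61.3·(0.053 − 0.00547) / (0.809 − 0.053) = 3.854 m³/s.

3.85 m³/s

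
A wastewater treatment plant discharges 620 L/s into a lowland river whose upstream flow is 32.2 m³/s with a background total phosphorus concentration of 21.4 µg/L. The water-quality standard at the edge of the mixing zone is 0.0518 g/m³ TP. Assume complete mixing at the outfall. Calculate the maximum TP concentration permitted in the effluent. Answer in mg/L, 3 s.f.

1.63 mg/L

620 L/s = 0.62 m³/s.
21.4 µg/L = 0.0214 mg/L.
Mass balance: 0.0518·32.82 = 0.62·Cₑ + 32.2·0.0214.
Cₑ = (1.7 − 0.6891) / 0.62 = 1.631 mg/L.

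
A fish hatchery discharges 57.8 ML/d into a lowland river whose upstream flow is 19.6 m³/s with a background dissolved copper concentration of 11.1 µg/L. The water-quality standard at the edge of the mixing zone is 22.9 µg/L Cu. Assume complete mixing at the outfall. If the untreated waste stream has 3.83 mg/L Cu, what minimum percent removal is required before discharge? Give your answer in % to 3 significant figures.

90.4 %

57.8 ML/d = 0.669 m³/s.
11.1 µg/L = 0.0111 mg/L.
22.9 µg/L = 0.0229 mg/L.
Mass balance: 0.0229·20.27 = 0.669·Cₑ + 19.6·0.0111.
Cₑ = (0.4642 − 0.2176) / 0.669 = 0.3686 mg/L.
Required removal = 1 − 0.3686/3.83 = 90.38 %.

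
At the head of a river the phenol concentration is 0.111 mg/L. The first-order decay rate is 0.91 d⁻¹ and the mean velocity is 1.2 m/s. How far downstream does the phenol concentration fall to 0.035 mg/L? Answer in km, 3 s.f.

132 km

From C = C₀·e^(−kt), t = ln(C₀/C)/k = ln(0.111/0.035)/0.91 = 1.154/0.91 = 1.268 d.
Distance = v·t = 1.2 m/s × 1.096e+05 s = 1.315e+05 m = 131.5 km.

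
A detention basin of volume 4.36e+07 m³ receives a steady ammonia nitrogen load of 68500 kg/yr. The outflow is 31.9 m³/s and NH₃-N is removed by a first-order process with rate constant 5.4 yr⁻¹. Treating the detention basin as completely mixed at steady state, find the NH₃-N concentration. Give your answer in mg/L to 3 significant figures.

0.0551 mg/L

Outflow Q = 31.9 m³/s × 3.156e+07 s/yr = 1.007e+09 m³/yr.
Steady-state CSTR mass balance: W = Q·C + k·V·C, so C = W/(Q + kV).
Q + kV = 1.007e+09 + 5.4·4.36e+07 = 1.242e+09 m³/yr.
C = 68500/1.242e+09 = 5.515e-05 kg/m³ = 0.05515 mg/L.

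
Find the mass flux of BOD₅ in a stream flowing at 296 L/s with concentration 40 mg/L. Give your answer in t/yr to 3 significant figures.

374 t/yr

296 L/s = 0.296 m³/s.
Mass flux = Q·C = 0.296 m³/s × 40 g/m³ = 11.84 g/s.
= 11.84 g/s × 31.56 = 373.6 t/yr.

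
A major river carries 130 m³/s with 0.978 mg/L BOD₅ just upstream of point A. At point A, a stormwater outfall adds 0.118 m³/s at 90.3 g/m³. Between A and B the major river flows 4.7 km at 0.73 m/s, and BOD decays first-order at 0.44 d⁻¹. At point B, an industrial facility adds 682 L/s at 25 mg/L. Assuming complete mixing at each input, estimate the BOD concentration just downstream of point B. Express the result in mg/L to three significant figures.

After input A: C = (130·0.978 + 0.118·90.3) / 130.1 = 1.059 mg/L.
Over the 4.7 km reach to input B (t = 6438 s = 0.07452 d), decay gives C = 1.059·exp(−0.44·0.07452) = 1.025 mg/L.
682 L/s = 0.682 m³/s.
After input B: C = (130.1·1.025 + 0.682·25) / 130.8 = 1.15 mg/L.

1.15 mg/L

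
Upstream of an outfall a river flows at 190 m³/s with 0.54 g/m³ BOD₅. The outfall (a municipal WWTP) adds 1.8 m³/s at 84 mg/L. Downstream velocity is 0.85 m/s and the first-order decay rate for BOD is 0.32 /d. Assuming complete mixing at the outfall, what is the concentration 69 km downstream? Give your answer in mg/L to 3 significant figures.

After complete mixing, C₀ = (1.8·84 + 190·0.54) / 191.8 = 1.323 mg/L.
Travel time t = 6.9e+04 m / 0.85 m/s = 8.118e+04 s = 0.9395 d.
C = 1.323·exp(−0.32·0.9395) = 1.323·0.7403 = 0.9796 mg/L.

0.980 mg/L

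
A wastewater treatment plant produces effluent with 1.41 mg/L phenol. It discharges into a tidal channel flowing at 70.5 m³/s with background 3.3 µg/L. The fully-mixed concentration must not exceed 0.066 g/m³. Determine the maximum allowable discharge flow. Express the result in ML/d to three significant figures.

3.3 µg/L = 0.0033 mg/L.
Mass balance at complete mixing: C_std·(Q_w + Q_r) = Q_w·C_e + Q_r·C_b.
Rearranging, Q_w = Q_r·(C_std − C_b)/(C_e − C_std) = 70.5·(0.066 − 0.0033) / (1.41 − 0.066) = 3.289 m³/s.
= 284.2 ML/d.

284 ML/d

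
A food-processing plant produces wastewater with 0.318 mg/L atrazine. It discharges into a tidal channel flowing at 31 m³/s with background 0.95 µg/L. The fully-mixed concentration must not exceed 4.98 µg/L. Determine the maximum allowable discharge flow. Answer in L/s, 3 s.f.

399 L/s

0.95 µg/L = 0.00095 mg/L.
4.98 µg/L = 0.00498 mg/L.
Mass balance at complete mixing: C_std·(Q_w + Q_r) = Q_w·C_e + Q_r·C_b.
Rearranging, Q_w = Q_r·(C_std − C_b)/(C_e − C_std) = 31·(0.00498 − 0.00095) / (0.318 − 0.00498) = 0.3991 m³/s.
= 399.1 L/s.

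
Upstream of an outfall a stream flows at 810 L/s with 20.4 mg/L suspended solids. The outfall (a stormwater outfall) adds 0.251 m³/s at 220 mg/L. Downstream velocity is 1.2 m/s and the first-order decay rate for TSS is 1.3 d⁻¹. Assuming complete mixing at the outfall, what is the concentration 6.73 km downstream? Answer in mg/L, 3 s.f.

810 L/s = 0.81 m³/s.
After complete mixing, C₀ = (0.251·220 + 0.81·20.4) / 1.061 = 67.62 mg/L.
Travel time t = 6730 m / 1.2 m/s = 5608 s = 0.06491 d.
C = 67.62·exp(−1.3·0.06491) = 67.62·0.9191 = 62.15 mg/L.

62.1 mg/L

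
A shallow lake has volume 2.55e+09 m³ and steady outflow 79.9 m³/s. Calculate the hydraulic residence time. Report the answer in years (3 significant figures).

Q = 79.9 m³/s × 3.156e+07 s/yr = 2.521e+09 m³/yr.
Hydraulic residence time τ = V/Q = 2.55e+09/2.521e+09 = 1.011 yr.

1.01 yr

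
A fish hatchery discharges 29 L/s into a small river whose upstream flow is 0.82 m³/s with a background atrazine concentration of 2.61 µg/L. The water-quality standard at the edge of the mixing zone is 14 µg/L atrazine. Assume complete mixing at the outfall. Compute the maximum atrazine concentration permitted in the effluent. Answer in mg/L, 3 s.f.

0.336 mg/L

29 L/s = 0.029 m³/s.
2.61 µg/L = 0.00261 mg/L.
14 µg/L = 0.014 mg/L.
Mass balance: 0.014·0.849 = 0.029·Cₑ + 0.82·0.00261.
Cₑ = (0.01189 − 0.00214) / 0.029 = 0.3361 mg/L.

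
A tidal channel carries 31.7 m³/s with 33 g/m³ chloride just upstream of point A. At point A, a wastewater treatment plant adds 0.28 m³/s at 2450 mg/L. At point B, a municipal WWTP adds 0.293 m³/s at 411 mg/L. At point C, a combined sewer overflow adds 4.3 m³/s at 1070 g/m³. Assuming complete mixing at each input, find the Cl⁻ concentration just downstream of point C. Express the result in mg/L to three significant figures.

After input A: C = (31.7·33 + 0.28·2450) / 31.98 = 54.16 mg/L.
After input B: C = (31.98·54.16 + 0.293·411) / 32.27 = 57.4 mg/L.
After input C: C = (32.27·57.4 + 4.3·1070) / 36.57 = 176.5 mg/L.

176 mg/L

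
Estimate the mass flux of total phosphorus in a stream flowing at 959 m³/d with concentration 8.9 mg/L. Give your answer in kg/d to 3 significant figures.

959 m³/d = 0.0111 m³/s.
Mass flux = Q·C = 0.0111 m³/s × 8.9 g/m³ = 0.09879 g/s.
= 0.09879 g/s × 86.4 = 8.535 kg/d.

8.54 kg/d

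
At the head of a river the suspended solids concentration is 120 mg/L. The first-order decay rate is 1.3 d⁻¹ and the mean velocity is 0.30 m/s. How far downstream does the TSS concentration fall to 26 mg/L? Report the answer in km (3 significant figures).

From C = C₀·e^(−kt), t = ln(C₀/C)/k = ln(120/26)/1.3 = 1.529/1.3 = 1.176 d.
Distance = v·t = 0.30 m/s × 1.016e+05 s = 3.049e+04 m = 30.49 km.

30.5 km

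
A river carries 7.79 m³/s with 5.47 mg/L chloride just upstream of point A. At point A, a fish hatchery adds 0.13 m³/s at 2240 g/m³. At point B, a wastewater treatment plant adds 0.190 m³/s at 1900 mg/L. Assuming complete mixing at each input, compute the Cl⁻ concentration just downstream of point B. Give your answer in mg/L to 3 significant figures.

After input A: C = (7.79·5.47 + 0.13·2240) / 7.92 = 42.15 mg/L.
After input B: C = (7.92·42.15 + 0.19·1900) / 8.11 = 85.67 mg/L.

85.7 mg/L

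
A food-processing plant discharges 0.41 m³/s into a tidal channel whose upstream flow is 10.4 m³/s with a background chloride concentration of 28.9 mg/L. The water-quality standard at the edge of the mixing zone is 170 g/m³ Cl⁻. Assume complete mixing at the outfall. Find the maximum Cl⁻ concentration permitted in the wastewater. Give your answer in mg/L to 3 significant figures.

Mass balance: 170·10.81 = 0.41·Cₑ + 10.4·28.9.
Cₑ = (1838 − 300.6) / 0.41 = 3749 mg/L.

3750 mg/L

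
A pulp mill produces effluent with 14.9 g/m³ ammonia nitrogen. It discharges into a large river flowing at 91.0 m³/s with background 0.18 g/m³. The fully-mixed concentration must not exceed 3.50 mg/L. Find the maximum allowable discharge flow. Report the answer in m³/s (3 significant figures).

26.5 m³/s

Mass balance at complete mixing: C_std·(Q_w + Q_r) = Q_w·C_e + Q_r·C_b.
Rearranging, Q_w = Q_r·(C_std − C_b)/(C_e − C_std) = 91.0·(3.5 − 0.18) / (14.9 − 3.5) = 26.5 m³/s.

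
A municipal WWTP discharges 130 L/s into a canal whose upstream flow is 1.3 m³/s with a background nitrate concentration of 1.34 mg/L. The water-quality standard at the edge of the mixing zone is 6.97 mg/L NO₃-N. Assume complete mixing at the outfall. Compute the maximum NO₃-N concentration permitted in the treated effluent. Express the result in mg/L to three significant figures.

130 L/s = 0.13 m³/s.
Mass balance: 6.97·1.43 = 0.13·Cₑ + 1.3·1.34.
Cₑ = (9.967 − 1.742) / 0.13 = 63.27 mg/L.

63.3 mg/L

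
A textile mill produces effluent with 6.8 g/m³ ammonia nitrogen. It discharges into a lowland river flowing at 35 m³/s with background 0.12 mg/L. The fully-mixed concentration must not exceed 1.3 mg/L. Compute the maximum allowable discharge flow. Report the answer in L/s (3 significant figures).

7510 L/s

Mass balance at complete mixing: C_std·(Q_w + Q_r) = Q_w·C_e + Q_r·C_b.
Rearranging, Q_w = Q_r·(C_std − C_b)/(C_e − C_std) = 35·(1.3 − 0.12) / (6.8 − 1.3) = 7.509 m³/s.
= 7509 L/s.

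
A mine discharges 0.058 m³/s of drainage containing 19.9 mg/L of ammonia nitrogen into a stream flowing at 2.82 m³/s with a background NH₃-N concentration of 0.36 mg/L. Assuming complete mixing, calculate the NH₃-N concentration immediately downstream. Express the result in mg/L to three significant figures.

0.754 mg/L

Flow-weighted mixing gives C = (0.058·19.9 + 2.82·0.36) / (0.058 + 2.82) = 2.169/2.878 = 0.7538 mg/L.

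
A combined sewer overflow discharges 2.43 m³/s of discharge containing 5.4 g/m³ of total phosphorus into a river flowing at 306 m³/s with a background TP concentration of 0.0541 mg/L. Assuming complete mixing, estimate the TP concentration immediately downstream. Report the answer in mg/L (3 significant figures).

Flow-weighted mixing gives C = (2.43·5.4 + 306·0.0541) / (2.43 + 306) = 29.68/308.4 = 0.09622 mg/L.

0.0962 mg/L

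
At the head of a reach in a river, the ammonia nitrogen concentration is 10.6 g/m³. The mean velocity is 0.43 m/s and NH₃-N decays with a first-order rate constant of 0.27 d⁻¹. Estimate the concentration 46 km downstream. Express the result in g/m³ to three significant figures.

7.59 g/m³

Travel time t = 46 km / 0.43 m/s = 4.6e+04/0.43 = 1.07e+05 s = 1.238 d.
First-order decay: C = 10.6·exp(−0.27·1.238) = 10.6·0.7158 = 7.588 g/m³.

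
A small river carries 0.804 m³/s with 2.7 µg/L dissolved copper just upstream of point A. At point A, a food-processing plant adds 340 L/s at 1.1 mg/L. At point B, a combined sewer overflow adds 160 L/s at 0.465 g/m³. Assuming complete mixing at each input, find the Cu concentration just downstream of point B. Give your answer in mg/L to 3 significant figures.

0.346 mg/L

2.7 µg/L = 0.0027 mg/L.
340 L/s = 0.34 m³/s.
After input A: C = (0.804·0.0027 + 0.34·1.1) / 1.144 = 0.3288 mg/L.
160 L/s = 0.16 m³/s.
After input B: C = (1.144·0.3288 + 0.16·0.465) / 1.304 = 0.3455 mg/L.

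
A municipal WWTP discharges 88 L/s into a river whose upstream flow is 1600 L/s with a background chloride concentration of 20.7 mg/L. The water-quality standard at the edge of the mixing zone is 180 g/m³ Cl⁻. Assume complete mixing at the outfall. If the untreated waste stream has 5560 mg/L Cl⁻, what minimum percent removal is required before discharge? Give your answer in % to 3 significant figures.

44.7 %

88 L/s = 0.088 m³/s.
1600 L/s = 1.6 m³/s.
Mass balance: 180·1.688 = 0.088·Cₑ + 1.6·20.7.
Cₑ = (303.8 − 33.12) / 0.088 = 3076 mg/L.
Required removal = 1 − 3076/5560 = 44.67 %.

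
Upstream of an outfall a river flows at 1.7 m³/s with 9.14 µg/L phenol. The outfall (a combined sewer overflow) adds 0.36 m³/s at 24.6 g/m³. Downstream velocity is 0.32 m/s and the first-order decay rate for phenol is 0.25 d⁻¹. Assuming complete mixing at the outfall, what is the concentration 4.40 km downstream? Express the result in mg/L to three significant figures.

9.14 µg/L = 0.00914 mg/L.
After complete mixing, C₀ = (0.36·24.6 + 1.7·0.00914) / 2.06 = 4.307 mg/L.
Travel time t = 4400 m / 0.32 m/s = 1.375e+04 s = 0.1591 d.
C = 4.307·exp(−0.25·0.1591) = 4.307·0.961 = 4.139 mg/L.

4.14 mg/L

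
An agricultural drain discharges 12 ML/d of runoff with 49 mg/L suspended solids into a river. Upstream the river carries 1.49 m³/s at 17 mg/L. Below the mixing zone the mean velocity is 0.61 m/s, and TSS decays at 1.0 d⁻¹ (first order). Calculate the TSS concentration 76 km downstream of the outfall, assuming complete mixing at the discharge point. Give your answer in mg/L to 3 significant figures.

4.66 mg/L

12 ML/d = 0.1389 m³/s.
After complete mixing, C₀ = (0.1389·49 + 1.49·17) / 1.629 = 19.73 mg/L.
Travel time t = 7.6e+04 m / 0.61 m/s = 1.246e+05 s = 1.442 d.
C = 19.73·exp(−1.0·1.442) = 19.73·0.2365 = 4.665 mg/L.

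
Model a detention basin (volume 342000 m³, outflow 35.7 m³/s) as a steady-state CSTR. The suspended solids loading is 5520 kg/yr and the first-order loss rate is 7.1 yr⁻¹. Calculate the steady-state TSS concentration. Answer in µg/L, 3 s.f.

4.89 µg/L

Outflow Q = 35.7 m³/s × 3.156e+07 s/yr = 1.127e+09 m³/yr.
Steady-state CSTR mass balance: W = Q·C + k·V·C, so C = W/(Q + kV).
Q + kV = 1.127e+09 + 7.1·342000 = 1.129e+09 m³/yr.
C = 5520/1.129e+09 = 4.889e-06 kg/m³ = 0.004889 mg/L = 4.889 µg/L.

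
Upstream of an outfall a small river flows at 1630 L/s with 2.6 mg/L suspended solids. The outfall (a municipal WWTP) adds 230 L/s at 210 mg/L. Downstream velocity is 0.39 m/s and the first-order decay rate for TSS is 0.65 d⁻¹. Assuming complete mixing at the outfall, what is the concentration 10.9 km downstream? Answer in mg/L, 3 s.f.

22.9 mg/L

230 L/s = 0.23 m³/s.
1630 L/s = 1.63 m³/s.
After complete mixing, C₀ = (0.23·210 + 1.63·2.6) / 1.86 = 28.25 mg/L.
Travel time t = 1.09e+04 m / 0.39 m/s = 2.795e+04 s = 0.3235 d.
C = 28.25·exp(−0.65·0.3235) = 28.25·0.8104 = 22.89 mg/L.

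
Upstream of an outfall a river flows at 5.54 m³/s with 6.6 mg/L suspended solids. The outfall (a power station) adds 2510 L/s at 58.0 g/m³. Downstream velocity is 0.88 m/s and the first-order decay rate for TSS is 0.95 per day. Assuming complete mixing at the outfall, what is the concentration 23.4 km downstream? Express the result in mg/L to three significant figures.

2510 L/s = 2.51 m³/s.
After complete mixing, C₀ = (2.51·58 + 5.54·6.6) / 8.05 = 22.63 mg/L.
Travel time t = 2.34e+04 m / 0.88 m/s = 2.659e+04 s = 0.3078 d.
C = 22.63·exp(−0.95·0.3078) = 22.63·0.7465 = 16.89 mg/L.

16.9 mg/L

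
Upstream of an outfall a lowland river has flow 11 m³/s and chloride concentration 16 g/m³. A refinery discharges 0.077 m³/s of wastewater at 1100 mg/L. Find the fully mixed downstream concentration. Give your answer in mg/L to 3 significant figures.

23.5 mg/L

By mass balance at complete mixing, C = (0.077·1100 + 11·16) / (0.077 + 11) = 260.7/11.08 = 23.54 mg/L.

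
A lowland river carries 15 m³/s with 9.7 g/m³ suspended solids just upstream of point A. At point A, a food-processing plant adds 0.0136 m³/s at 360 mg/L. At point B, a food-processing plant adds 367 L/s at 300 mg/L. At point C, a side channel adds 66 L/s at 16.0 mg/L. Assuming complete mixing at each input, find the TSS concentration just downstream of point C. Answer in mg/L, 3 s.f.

After input A: C = (15·9.7 + 0.0136·360) / 15.01 = 10.02 mg/L.
367 L/s = 0.367 m³/s.
After input B: C = (15.01·10.02 + 0.367·300) / 15.38 = 16.94 mg/L.
66 L/s = 0.066 m³/s.
After input C: C = (15.38·16.94 + 0.066·16) / 15.45 = 16.93 mg/L.

16.9 mg/L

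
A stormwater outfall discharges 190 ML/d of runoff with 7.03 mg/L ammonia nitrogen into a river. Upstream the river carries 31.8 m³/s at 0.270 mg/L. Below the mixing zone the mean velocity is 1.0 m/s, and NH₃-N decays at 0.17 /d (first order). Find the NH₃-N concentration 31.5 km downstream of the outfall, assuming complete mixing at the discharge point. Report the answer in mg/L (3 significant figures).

190 ML/d = 2.199 m³/s.
After complete mixing, C₀ = (2.199·7.03 + 31.8·0.27) / 34 = 0.7072 mg/L.
Travel time t = 3.15e+04 m / 1.0 m/s = 3.15e+04 s = 0.3646 d.
C = 0.7072·exp(−0.17·0.3646) = 0.7072·0.9399 = 0.6647 mg/L.

0.665 mg/L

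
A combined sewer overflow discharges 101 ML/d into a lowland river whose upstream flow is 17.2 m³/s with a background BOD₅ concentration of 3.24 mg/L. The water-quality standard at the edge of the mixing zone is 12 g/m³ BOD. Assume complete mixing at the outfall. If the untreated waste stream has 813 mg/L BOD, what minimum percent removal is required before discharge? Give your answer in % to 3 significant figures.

101 ML/d = 1.169 m³/s.
Mass balance: 12·18.37 = 1.169·Cₑ + 17.2·3.24.
Cₑ = (220.4 − 55.73) / 1.169 = 140.9 mg/L.
Required removal = 1 − 140.9/813 = 82.67 %.

82.7 %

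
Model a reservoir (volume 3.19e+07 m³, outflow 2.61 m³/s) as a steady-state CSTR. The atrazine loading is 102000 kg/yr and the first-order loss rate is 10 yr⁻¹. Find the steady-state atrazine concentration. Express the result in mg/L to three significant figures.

0.254 mg/L

Outflow Q = 2.61 m³/s × 3.156e+07 s/yr = 8.237e+07 m³/yr.
Steady-state CSTR mass balance: W = Q·C + k·V·C, so C = W/(Q + kV).
Q + kV = 8.237e+07 + 10·3.19e+07 = 4.014e+08 m³/yr.
C = 102000/4.014e+08 = 0.0002541 kg/m³ = 0.2541 mg/L.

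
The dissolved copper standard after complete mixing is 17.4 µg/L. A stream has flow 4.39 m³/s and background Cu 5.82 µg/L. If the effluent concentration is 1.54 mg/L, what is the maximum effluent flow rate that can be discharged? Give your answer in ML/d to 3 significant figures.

2.88 ML/d

5.82 µg/L = 0.00582 mg/L.
17.4 µg/L = 0.0174 mg/L.
Mass balance at complete mixing: C_std·(Q_w + Q_r) = Q_w·C_e + Q_r·C_b.
Rearranging, Q_w = Q_r·(C_std − C_b)/(C_e − C_std) = 4.39·(0.0174 − 0.00582) / (1.54 − 0.0174) = 0.03339 m³/s.
= 2.885 ML/d.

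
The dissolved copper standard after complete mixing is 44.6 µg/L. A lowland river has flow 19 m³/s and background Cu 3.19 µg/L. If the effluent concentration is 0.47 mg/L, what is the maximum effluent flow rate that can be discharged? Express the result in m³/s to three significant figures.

1.85 m³/s

3.19 µg/L = 0.00319 mg/L.
44.6 µg/L = 0.0446 mg/L.
Mass balance at complete mixing: C_std·(Q_w + Q_r) = Q_w·C_e + Q_r·C_b.
Rearranging, Q_w = Q_r·(C_std − C_b)/(C_e − C_std) = 19·(0.0446 − 0.00319) / (0.47 − 0.0446) = 1.85 m³/s.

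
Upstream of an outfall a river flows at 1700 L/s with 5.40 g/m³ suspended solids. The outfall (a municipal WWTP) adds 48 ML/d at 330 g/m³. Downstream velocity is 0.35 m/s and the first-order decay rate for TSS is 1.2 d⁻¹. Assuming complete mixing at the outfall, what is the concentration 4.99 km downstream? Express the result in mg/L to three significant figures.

48 ML/d = 0.5556 m³/s.
1700 L/s = 1.7 m³/s.
After complete mixing, C₀ = (0.5556·330 + 1.7·5.4) / 2.256 = 85.35 mg/L.
Travel time t = 4990 m / 0.35 m/s = 1.426e+04 s = 0.165 d.
C = 85.35·exp(−1.2·0.165) = 85.35·0.8204 = 70.02 mg/L.

70.0 mg/L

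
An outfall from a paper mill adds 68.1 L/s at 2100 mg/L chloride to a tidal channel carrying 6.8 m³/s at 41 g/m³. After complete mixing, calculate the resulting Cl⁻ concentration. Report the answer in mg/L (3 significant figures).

68.1 L/s = 0.0681 m³/s.
By mass balance at complete mixing, C = (0.0681·2100 + 6.8·41) / (0.0681 + 6.8) = 421.8/6.868 = 61.42 mg/L.

61.4 mg/L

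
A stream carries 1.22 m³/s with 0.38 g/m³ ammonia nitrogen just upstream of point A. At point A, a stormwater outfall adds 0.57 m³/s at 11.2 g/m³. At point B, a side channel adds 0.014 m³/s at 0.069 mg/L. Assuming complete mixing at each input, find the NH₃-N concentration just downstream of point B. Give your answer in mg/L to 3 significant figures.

After input A: C = (1.22·0.38 + 0.57·11.2) / 1.79 = 3.825 mg/L.
After input B: C = (1.79·3.825 + 0.014·0.069) / 1.804 = 3.796 mg/L.

3.80 mg/L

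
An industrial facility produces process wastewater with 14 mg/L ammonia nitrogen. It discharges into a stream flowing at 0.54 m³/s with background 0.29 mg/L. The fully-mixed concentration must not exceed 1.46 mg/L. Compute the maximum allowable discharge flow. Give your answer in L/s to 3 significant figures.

50.4 L/s

Mass balance at complete mixing: C_std·(Q_w + Q_r) = Q_w·C_e + Q_r·C_b.
Rearranging, Q_w = Q_r·(C_std − C_b)/(C_e − C_std) = 0.54·(1.46 − 0.29) / (14 − 1.46) = 0.05038 m³/s.
= 50.38 L/s.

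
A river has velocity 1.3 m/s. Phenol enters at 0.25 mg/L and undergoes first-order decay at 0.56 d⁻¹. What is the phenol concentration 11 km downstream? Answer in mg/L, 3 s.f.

0.237 mg/L

Travel time t = 11 km / 1.3 m/s = 1.1e+04/1.3 = 8462 s = 0.09793 d.
First-order decay: C = 0.25·exp(−0.56·0.09793) = 0.25·0.9466 = 0.2367 mg/L.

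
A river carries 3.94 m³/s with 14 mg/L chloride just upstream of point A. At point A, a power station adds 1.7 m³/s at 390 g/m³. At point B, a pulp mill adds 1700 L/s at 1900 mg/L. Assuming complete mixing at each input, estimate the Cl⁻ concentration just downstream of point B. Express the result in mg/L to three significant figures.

After input A: C = (3.94·14 + 1.7·390) / 5.64 = 127.3 mg/L.
1700 L/s = 1.7 m³/s.
After input B: C = (5.64·127.3 + 1.7·1900) / 7.34 = 537.9 mg/L.

538 mg/L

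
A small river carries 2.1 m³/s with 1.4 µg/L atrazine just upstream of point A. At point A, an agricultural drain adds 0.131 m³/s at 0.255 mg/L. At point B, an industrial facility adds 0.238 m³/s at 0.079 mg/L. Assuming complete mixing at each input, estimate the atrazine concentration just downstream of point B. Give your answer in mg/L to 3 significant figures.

0.0223 mg/L

1.4 µg/L = 0.0014 mg/L.
After input A: C = (2.1·0.0014 + 0.131·0.255) / 2.231 = 0.01629 mg/L.
After input B: C = (2.231·0.01629 + 0.238·0.079) / 2.469 = 0.02234 mg/L.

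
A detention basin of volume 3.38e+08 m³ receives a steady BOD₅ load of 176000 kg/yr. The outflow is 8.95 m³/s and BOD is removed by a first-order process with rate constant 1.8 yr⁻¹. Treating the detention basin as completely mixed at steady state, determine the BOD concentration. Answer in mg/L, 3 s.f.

0.198 mg/L

Outflow Q = 8.95 m³/s × 3.156e+07 s/yr = 2.824e+08 m³/yr.
Steady-state CSTR mass balance: W = Q·C + k·V·C, so C = W/(Q + kV).
Q + kV = 2.824e+08 + 1.8·3.38e+08 = 8.908e+08 m³/yr.
C = 176000/8.908e+08 = 0.0001976 kg/m³ = 0.1976 mg/L.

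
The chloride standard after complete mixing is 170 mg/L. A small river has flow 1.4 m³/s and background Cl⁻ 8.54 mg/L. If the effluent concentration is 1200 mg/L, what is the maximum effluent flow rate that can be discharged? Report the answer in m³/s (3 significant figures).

0.219 m³/s

Mass balance at complete mixing: C_std·(Q_w + Q_r) = Q_w·C_e + Q_r·C_b.
Rearranging, Q_w = Q_r·(C_std − C_b)/(C_e − C_std) = 1.4·(170 − 8.54) / (1200 − 170) = 0.2195 m³/s.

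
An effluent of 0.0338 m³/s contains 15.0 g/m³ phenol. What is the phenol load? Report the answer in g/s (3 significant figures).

0.507 g/s

Mass flux = Q·C = 0.0338 m³/s × 15 g/m³ = 0.507 g/s.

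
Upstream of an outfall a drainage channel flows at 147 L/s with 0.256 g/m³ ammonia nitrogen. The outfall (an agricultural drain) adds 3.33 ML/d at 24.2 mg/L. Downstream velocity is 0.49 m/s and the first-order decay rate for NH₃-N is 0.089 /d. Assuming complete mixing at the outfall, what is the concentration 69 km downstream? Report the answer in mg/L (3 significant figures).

4.52 mg/L

3.33 ML/d = 0.03854 m³/s.
147 L/s = 0.147 m³/s.
After complete mixing, C₀ = (0.03854·24.2 + 0.147·0.256) / 0.1855 = 5.23 mg/L.
Travel time t = 6.9e+04 m / 0.49 m/s = 1.408e+05 s = 1.63 d.
C = 5.23·exp(−0.089·1.63) = 5.23·0.865 = 4.524 mg/L.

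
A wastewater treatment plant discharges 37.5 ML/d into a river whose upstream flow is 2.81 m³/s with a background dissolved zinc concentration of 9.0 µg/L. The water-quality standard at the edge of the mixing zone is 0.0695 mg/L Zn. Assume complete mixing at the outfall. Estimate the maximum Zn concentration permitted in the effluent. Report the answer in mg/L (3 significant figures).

0.461 mg/L

37.5 ML/d = 0.434 m³/s.
9.0 µg/L = 0.009 mg/L.
Mass balance: 0.0695·3.244 = 0.434·Cₑ + 2.81·0.009.
Cₑ = (0.2255 − 0.02529) / 0.434 = 0.4612 mg/L.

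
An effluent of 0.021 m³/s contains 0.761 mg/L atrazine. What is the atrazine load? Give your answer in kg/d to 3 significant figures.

1.38 kg/d

Mass flux = Q·C = 0.021 m³/s × 0.761 g/m³ = 0.01598 g/s.
= 0.01598 g/s × 86.4 = 1.381 kg/d.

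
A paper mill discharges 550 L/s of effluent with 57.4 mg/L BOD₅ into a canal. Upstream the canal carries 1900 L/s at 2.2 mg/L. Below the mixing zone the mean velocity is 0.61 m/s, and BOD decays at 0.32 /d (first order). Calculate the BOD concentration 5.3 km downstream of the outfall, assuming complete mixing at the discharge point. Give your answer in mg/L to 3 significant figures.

14.1 mg/L

550 L/s = 0.55 m³/s.
1900 L/s = 1.9 m³/s.
After complete mixing, C₀ = (0.55·57.4 + 1.9·2.2) / 2.45 = 14.59 mg/L.
Travel time t = 5300 m / 0.61 m/s = 8689 s = 0.1006 d.
C = 14.59·exp(−0.32·0.1006) = 14.59·0.9683 = 14.13 mg/L.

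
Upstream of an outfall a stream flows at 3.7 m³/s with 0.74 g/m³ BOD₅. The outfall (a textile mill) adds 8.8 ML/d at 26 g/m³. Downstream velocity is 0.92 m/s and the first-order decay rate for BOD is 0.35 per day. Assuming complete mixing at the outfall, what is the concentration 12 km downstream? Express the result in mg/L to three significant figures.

1.34 mg/L

8.8 ML/d = 0.1019 m³/s.
After complete mixing, C₀ = (0.1019·26 + 3.7·0.74) / 3.802 = 1.417 mg/L.
Travel time t = 1.2e+04 m / 0.92 m/s = 1.304e+04 s = 0.151 d.
C = 1.417·exp(−0.35·0.151) = 1.417·0.9485 = 1.344 mg/L.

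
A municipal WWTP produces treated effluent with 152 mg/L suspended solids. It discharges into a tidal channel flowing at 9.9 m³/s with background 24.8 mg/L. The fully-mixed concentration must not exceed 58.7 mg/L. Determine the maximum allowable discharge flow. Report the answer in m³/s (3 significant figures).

Mass balance at complete mixing: C_std·(Q_w + Q_r) = Q_w·C_e + Q_r·C_b.
Rearranging, Q_w = Q_r·(C_std − C_b)/(C_e − C_std) = 9.9·(58.7 − 24.8) / (152 − 58.7) = 3.597 m³/s.

3.60 m³/s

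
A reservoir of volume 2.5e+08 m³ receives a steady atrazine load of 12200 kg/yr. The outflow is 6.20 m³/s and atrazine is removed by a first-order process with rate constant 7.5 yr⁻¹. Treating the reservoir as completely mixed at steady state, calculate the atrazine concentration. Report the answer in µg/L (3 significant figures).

Outflow Q = 6.20 m³/s × 3.156e+07 s/yr = 1.957e+08 m³/yr.
Steady-state CSTR mass balance: W = Q·C + k·V·C, so C = W/(Q + kV).
Q + kV = 1.957e+08 + 7.5·2.5e+08 = 2.071e+09 m³/yr.
C = 12200/2.071e+09 = 5.892e-06 kg/m³ = 0.005892 mg/L = 5.892 µg/L.

5.89 µg/L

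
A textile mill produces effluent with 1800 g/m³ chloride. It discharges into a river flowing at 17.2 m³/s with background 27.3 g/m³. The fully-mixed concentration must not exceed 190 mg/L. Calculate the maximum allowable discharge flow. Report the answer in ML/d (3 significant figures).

150 ML/d

Mass balance at complete mixing: C_std·(Q_w + Q_r) = Q_w·C_e + Q_r·C_b.
Rearranging, Q_w = Q_r·(C_std − C_b)/(C_e − C_std) = 17.2·(190 − 27.3) / (1800 − 190) = 1.738 m³/s.
= 150.2 ML/d.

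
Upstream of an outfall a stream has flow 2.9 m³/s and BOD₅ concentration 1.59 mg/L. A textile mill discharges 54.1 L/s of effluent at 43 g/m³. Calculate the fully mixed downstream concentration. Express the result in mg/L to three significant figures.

2.35 mg/L

54.1 L/s = 0.0541 m³/s.
By mass balance at complete mixing, C = (0.0541·43 + 2.9·1.59) / (0.0541 + 2.9) = 6.937/2.954 = 2.348 mg/L.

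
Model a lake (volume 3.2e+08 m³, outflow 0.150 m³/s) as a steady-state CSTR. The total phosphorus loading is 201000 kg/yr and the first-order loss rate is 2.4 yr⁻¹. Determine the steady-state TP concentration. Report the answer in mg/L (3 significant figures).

0.260 mg/L

Outflow Q = 0.150 m³/s × 3.156e+07 s/yr = 4.734e+06 m³/yr.
Steady-state CSTR mass balance: W = Q·C + k·V·C, so C = W/(Q + kV).
Q + kV = 4.734e+06 + 2.4·3.2e+08 = 7.727e+08 m³/yr.
C = 201000/7.727e+08 = 0.0002601 kg/m³ = 0.2601 mg/L.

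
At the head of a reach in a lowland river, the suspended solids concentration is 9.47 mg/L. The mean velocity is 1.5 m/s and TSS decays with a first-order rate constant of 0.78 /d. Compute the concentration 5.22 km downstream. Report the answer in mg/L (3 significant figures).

9.18 mg/L

Travel time t = 5.22 km / 1.5 m/s = 5220/1.5 = 3480 s = 0.04028 d.
First-order decay: C = 9.47·exp(−0.78·0.04028) = 9.47·0.9691 = 9.177 mg/L.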